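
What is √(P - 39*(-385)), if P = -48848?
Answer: I*√33833 ≈ 183.94*I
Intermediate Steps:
√(P - 39*(-385)) = √(-48848 - 39*(-385)) = √(-48848 + 15015) = √(-33833) = I*√33833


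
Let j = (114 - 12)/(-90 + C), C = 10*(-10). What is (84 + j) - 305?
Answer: -21046/95 ≈ -221.54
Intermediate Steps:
C = -100
j = -51/95 (j = (114 - 12)/(-90 - 100) = 102/(-190) = 102*(-1/190) = -51/95 ≈ -0.53684)
(84 + j) - 305 = (84 - 51/95) - 305 = 7929/95 - 305 = -21046/95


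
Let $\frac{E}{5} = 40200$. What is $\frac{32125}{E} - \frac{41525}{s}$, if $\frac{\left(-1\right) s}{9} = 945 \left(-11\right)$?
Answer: $- \frac{258961}{911736} \approx -0.28403$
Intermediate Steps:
$E = 201000$ ($E = 5 \cdot 40200 = 201000$)
$s = 93555$ ($s = - 9 \cdot 945 \left(-11\right) = \left(-9\right) \left(-10395\right) = 93555$)
$\frac{32125}{E} - \frac{41525}{s} = \frac{32125}{201000} - \frac{41525}{93555} = 32125 \cdot \frac{1}{201000} - \frac{755}{1701} = \frac{257}{1608} - \frac{755}{1701} = - \frac{258961}{911736}$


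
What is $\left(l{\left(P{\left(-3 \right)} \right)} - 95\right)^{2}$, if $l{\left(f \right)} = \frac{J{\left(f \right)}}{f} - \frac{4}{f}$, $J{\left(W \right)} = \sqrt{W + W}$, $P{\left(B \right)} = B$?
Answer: $\frac{\left(281 + i \sqrt{6}\right)^{2}}{9} \approx 8772.8 + 152.96 i$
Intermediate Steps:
$J{\left(W \right)} = \sqrt{2} \sqrt{W}$ ($J{\left(W \right)} = \sqrt{2 W} = \sqrt{2} \sqrt{W}$)
$l{\left(f \right)} = - \frac{4}{f} + \frac{\sqrt{2}}{\sqrt{f}}$ ($l{\left(f \right)} = \frac{\sqrt{2} \sqrt{f}}{f} - \frac{4}{f} = \frac{\sqrt{2}}{\sqrt{f}} - \frac{4}{f} = - \frac{4}{f} + \frac{\sqrt{2}}{\sqrt{f}}$)
$\left(l{\left(P{\left(-3 \right)} \right)} - 95\right)^{2} = \left(\frac{-4 + \sqrt{2} \sqrt{-3}}{-3} - 95\right)^{2} = \left(- \frac{-4 + \sqrt{2} i \sqrt{3}}{3} - 95\right)^{2} = \left(- \frac{-4 + i \sqrt{6}}{3} - 95\right)^{2} = \left(\left(\frac{4}{3} - \frac{i \sqrt{6}}{3}\right) - 95\right)^{2} = \left(- \frac{281}{3} - \frac{i \sqrt{6}}{3}\right)^{2}$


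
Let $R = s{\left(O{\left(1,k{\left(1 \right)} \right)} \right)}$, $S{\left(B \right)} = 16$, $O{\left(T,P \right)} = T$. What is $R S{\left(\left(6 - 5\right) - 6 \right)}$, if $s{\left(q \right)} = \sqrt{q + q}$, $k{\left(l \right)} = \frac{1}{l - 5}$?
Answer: $16 \sqrt{2} \approx 22.627$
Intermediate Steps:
$k{\left(l \right)} = \frac{1}{-5 + l}$
$s{\left(q \right)} = \sqrt{2} \sqrt{q}$ ($s{\left(q \right)} = \sqrt{2 q} = \sqrt{2} \sqrt{q}$)
$R = \sqrt{2}$ ($R = \sqrt{2} \sqrt{1} = \sqrt{2} \cdot 1 = \sqrt{2} \approx 1.4142$)
$R S{\left(\left(6 - 5\right) - 6 \right)} = \sqrt{2} \cdot 16 = 16 \sqrt{2}$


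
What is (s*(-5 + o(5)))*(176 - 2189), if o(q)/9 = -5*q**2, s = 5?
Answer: 11373450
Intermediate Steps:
o(q) = -45*q**2 (o(q) = 9*(-5*q**2) = -45*q**2)
(s*(-5 + o(5)))*(176 - 2189) = (5*(-5 - 45*5**2))*(176 - 2189) = (5*(-5 - 45*25))*(-2013) = (5*(-5 - 1125))*(-2013) = (5*(-1130))*(-2013) = -5650*(-2013) = 11373450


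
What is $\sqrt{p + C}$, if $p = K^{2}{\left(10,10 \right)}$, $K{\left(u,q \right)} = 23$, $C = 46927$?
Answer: $4 \sqrt{2966} \approx 217.84$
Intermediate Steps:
$p = 529$ ($p = 23^{2} = 529$)
$\sqrt{p + C} = \sqrt{529 + 46927} = \sqrt{47456} = 4 \sqrt{2966}$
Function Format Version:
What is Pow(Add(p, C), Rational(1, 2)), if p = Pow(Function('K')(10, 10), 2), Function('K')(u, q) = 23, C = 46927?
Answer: Mul(4, Pow(2966, Rational(1, 2))) ≈ 217.84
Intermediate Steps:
p = 529 (p = Pow(23, 2) = 529)
Pow(Add(p, C), Rational(1, 2)) = Pow(Add(529, 46927), Rational(1, 2)) = Pow(47456, Rational(1, 2)) = Mul(4, Pow(2966, Rational(1, 2)))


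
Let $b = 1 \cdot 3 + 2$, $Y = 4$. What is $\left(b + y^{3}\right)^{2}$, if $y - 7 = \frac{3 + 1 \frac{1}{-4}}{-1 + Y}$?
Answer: $\frac{749981980225}{2985984} \approx 2.5117 \cdot 10^{5}$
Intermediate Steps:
$y = \frac{95}{12}$ ($y = 7 + \frac{3 + 1 \frac{1}{-4}}{-1 + 4} = 7 + \frac{3 + 1 \left(- \frac{1}{4}\right)}{3} = 7 + \left(3 - \frac{1}{4}\right) \frac{1}{3} = 7 + \frac{11}{4} \cdot \frac{1}{3} = 7 + \frac{11}{12} = \frac{95}{12} \approx 7.9167$)
$b = 5$ ($b = 3 + 2 = 5$)
$\left(b + y^{3}\right)^{2} = \left(5 + \left(\frac{95}{12}\right)^{3}\right)^{2} = \left(5 + \frac{857375}{1728}\right)^{2} = \left(\frac{866015}{1728}\right)^{2} = \frac{749981980225}{2985984}$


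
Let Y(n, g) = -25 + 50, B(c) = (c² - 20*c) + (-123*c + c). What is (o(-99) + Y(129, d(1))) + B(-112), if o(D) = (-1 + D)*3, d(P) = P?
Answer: 28173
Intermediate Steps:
B(c) = c² - 142*c (B(c) = (c² - 20*c) - 122*c = c² - 142*c)
o(D) = -3 + 3*D
Y(n, g) = 25
(o(-99) + Y(129, d(1))) + B(-112) = ((-3 + 3*(-99)) + 25) - 112*(-142 - 112) = ((-3 - 297) + 25) - 112*(-254) = (-300 + 25) + 28448 = -275 + 28448 = 28173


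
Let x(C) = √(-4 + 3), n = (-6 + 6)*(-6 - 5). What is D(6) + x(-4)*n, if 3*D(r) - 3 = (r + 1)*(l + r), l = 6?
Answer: 29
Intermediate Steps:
D(r) = 1 + (1 + r)*(6 + r)/3 (D(r) = 1 + ((r + 1)*(6 + r))/3 = 1 + ((1 + r)*(6 + r))/3 = 1 + (1 + r)*(6 + r)/3)
n = 0 (n = 0*(-11) = 0)
x(C) = I (x(C) = √(-1) = I)
D(6) + x(-4)*n = (3 + (⅓)*6² + (7/3)*6) + I*0 = (3 + (⅓)*36 + 14) + 0 = (3 + 12 + 14) + 0 = 29 + 0 = 29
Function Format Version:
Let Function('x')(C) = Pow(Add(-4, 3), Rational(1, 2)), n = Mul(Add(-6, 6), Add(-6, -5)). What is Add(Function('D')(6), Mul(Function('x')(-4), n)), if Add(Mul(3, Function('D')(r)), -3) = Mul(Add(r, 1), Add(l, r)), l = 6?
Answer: 29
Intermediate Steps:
Function('D')(r) = Add(1, Mul(Rational(1, 3), Add(1, r), Add(6, r))) (Function('D')(r) = Add(1, Mul(Rational(1, 3), Mul(Add(r, 1), Add(6, r)))) = Add(1, Mul(Rational(1, 3), Mul(Add(1, r), Add(6, r)))) = Add(1, Mul(Rational(1, 3), Add(1, r), Add(6, r))))
n = 0 (n = Mul(0, -11) = 0)
Function('x')(C) = I (Function('x')(C) = Pow(-1, Rational(1, 2)) = I)
Add(Function('D')(6), Mul(Function('x')(-4), n)) = Add(Add(3, Mul(Rational(1, 3), Pow(6, 2)), Mul(Rational(7, 3), 6)), Mul(I, 0)) = Add(Add(3, Mul(Rational(1, 3), 36), 14), 0) = Add(Add(3, 12, 14), 0) = Add(29, 0) = 29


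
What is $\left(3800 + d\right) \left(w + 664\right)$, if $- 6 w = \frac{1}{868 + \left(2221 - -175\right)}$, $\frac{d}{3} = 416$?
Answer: $\frac{8205382025}{2448} \approx 3.3519 \cdot 10^{6}$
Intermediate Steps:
$d = 1248$ ($d = 3 \cdot 416 = 1248$)
$w = - \frac{1}{19584}$ ($w = - \frac{1}{6 \left(868 + \left(2221 - -175\right)\right)} = - \frac{1}{6 \left(868 + \left(2221 + 175\right)\right)} = - \frac{1}{6 \left(868 + 2396\right)} = - \frac{1}{6 \cdot 3264} = \left(- \frac{1}{6}\right) \frac{1}{3264} = - \frac{1}{19584} \approx -5.1062 \cdot 10^{-5}$)
$\left(3800 + d\right) \left(w + 664\right) = \left(3800 + 1248\right) \left(- \frac{1}{19584} + 664\right) = 5048 \cdot \frac{13003775}{19584} = \frac{8205382025}{2448}$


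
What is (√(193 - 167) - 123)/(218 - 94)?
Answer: -123/124 + √26/124 ≈ -0.95081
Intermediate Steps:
(√(193 - 167) - 123)/(218 - 94) = (√26 - 123)/124 = (-123 + √26)*(1/124) = -123/124 + √26/124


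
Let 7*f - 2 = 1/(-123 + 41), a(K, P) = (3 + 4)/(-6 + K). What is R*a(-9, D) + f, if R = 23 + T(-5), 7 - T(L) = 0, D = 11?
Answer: -7873/574 ≈ -13.716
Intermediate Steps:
T(L) = 7 (T(L) = 7 - 1*0 = 7 + 0 = 7)
a(K, P) = 7/(-6 + K)
f = 163/574 (f = 2/7 + 1/(7*(-123 + 41)) = 2/7 + (⅐)/(-82) = 2/7 + (⅐)*(-1/82) = 2/7 - 1/574 = 163/574 ≈ 0.28397)
R = 30 (R = 23 + 7 = 30)
R*a(-9, D) + f = 30*(7/(-6 - 9)) + 163/574 = 30*(7/(-15)) + 163/574 = 30*(7*(-1/15)) + 163/574 = 30*(-7/15) + 163/574 = -14 + 163/574 = -7873/574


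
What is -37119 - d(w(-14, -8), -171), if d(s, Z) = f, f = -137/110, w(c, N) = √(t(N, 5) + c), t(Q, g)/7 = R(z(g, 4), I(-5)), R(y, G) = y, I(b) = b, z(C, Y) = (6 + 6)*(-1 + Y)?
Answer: -4082953/110 ≈ -37118.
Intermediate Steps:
z(C, Y) = -12 + 12*Y (z(C, Y) = 12*(-1 + Y) = -12 + 12*Y)
t(Q, g) = 252 (t(Q, g) = 7*(-12 + 12*4) = 7*(-12 + 48) = 7*36 = 252)
w(c, N) = √(252 + c)
f = -137/110 (f = -137*1/110 = -137/110 ≈ -1.2455)
d(s, Z) = -137/110
-37119 - d(w(-14, -8), -171) = -37119 - 1*(-137/110) = -37119 + 137/110 = -4082953/110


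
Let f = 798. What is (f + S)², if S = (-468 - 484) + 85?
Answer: 4761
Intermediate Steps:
S = -867 (S = -952 + 85 = -867)
(f + S)² = (798 - 867)² = (-69)² = 4761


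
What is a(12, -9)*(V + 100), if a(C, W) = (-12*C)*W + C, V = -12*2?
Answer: 99408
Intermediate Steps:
V = -24
a(C, W) = C - 12*C*W (a(C, W) = -12*C*W + C = C - 12*C*W)
a(12, -9)*(V + 100) = (12*(1 - 12*(-9)))*(-24 + 100) = (12*(1 + 108))*76 = (12*109)*76 = 1308*76 = 99408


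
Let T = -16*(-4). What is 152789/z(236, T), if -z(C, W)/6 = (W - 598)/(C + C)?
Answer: 18029102/801 ≈ 22508.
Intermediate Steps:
T = 64
z(C, W) = -3*(-598 + W)/C (z(C, W) = -6*(W - 598)/(C + C) = -6*(-598 + W)/(2*C) = -6*(-598 + W)*1/(2*C) = -3*(-598 + W)/C)
152789/z(236, T) = 152789/((3*(598 - 1*64)/236)) = 152789/((3*(1/236)*(598 - 64))) = 152789/((3*(1/236)*534)) = 152789/(801/118) = 152789*(118/801) = 18029102/801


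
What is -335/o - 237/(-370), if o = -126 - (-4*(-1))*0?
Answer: 38453/11655 ≈ 3.2993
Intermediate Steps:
o = -126 (o = -126 - 4*0 = -126 - 1*0 = -126 + 0 = -126)
-335/o - 237/(-370) = -335/(-126) - 237/(-370) = -335*(-1/126) - 237*(-1/370) = 335/126 + 237/370 = 38453/11655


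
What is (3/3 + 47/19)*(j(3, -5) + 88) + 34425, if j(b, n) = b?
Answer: 660081/19 ≈ 34741.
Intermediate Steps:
(3/3 + 47/19)*(j(3, -5) + 88) + 34425 = (3/3 + 47/19)*(3 + 88) + 34425 = (3*(⅓) + 47*(1/19))*91 + 34425 = (1 + 47/19)*91 + 34425 = (66/19)*91 + 34425 = 6006/19 + 34425 = 660081/19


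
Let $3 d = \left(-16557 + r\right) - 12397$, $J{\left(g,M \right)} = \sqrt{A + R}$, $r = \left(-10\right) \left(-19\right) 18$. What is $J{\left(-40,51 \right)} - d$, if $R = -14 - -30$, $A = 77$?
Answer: $\frac{25534}{3} + \sqrt{93} \approx 8521.0$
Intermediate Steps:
$R = 16$ ($R = -14 + 30 = 16$)
$r = 3420$ ($r = 190 \cdot 18 = 3420$)
$J{\left(g,M \right)} = \sqrt{93}$ ($J{\left(g,M \right)} = \sqrt{77 + 16} = \sqrt{93}$)
$d = - \frac{25534}{3}$ ($d = \frac{\left(-16557 + 3420\right) - 12397}{3} = \frac{-13137 - 12397}{3} = \frac{1}{3} \left(-25534\right) = - \frac{25534}{3} \approx -8511.3$)
$J{\left(-40,51 \right)} - d = \sqrt{93} - - \frac{25534}{3} = \sqrt{93} + \frac{25534}{3} = \frac{25534}{3} + \sqrt{93}$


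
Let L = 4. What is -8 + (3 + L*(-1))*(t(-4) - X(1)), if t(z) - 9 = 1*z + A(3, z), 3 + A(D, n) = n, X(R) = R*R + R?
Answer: -4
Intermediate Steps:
X(R) = R + R² (X(R) = R² + R = R + R²)
A(D, n) = -3 + n
t(z) = 6 + 2*z (t(z) = 9 + (1*z + (-3 + z)) = 9 + (z + (-3 + z)) = 9 + (-3 + 2*z) = 6 + 2*z)
-8 + (3 + L*(-1))*(t(-4) - X(1)) = -8 + (3 + 4*(-1))*((6 + 2*(-4)) - (1 + 1)) = -8 + (3 - 4)*((6 - 8) - 2) = -8 - (-2 - 1*2) = -8 - (-2 - 2) = -8 - 1*(-4) = -8 + 4 = -4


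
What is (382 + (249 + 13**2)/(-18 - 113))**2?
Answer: 2462541376/17161 ≈ 1.4350e+5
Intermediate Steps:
(382 + (249 + 13**2)/(-18 - 113))**2 = (382 + (249 + 169)/(-131))**2 = (382 + 418*(-1/131))**2 = (382 - 418/131)**2 = (49624/131)**2 = 2462541376/17161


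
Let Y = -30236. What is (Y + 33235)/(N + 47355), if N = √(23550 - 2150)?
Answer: 28403529/448494925 - 5998*√214/448494925 ≈ 0.063135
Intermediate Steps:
N = 10*√214 (N = √21400 = 10*√214 ≈ 146.29)
(Y + 33235)/(N + 47355) = (-30236 + 33235)/(10*√214 + 47355) = 2999/(47355 + 10*√214)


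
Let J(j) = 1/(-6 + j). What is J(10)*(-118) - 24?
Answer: -107/2 ≈ -53.500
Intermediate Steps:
J(10)*(-118) - 24 = -118/(-6 + 10) - 24 = -118/4 - 24 = (¼)*(-118) - 24 = -59/2 - 24 = -107/2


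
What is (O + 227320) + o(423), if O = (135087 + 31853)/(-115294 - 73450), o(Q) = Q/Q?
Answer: 10726326971/47186 ≈ 2.2732e+5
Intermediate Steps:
o(Q) = 1
O = -41735/47186 (O = 166940/(-188744) = 166940*(-1/188744) = -41735/47186 ≈ -0.88448)
(O + 227320) + o(423) = (-41735/47186 + 227320) + 1 = 10726279785/47186 + 1 = 10726326971/47186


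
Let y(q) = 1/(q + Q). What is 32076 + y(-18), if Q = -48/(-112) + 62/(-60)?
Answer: 125320722/3907 ≈ 32076.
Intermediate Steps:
Q = -127/210 (Q = -48*(-1/112) + 62*(-1/60) = 3/7 - 31/30 = -127/210 ≈ -0.60476)
y(q) = 1/(-127/210 + q) (y(q) = 1/(q - 127/210) = 1/(-127/210 + q))
32076 + y(-18) = 32076 + 210/(-127 + 210*(-18)) = 32076 + 210/(-127 - 3780) = 32076 + 210/(-3907) = 32076 + 210*(-1/3907) = 32076 - 210/3907 = 125320722/3907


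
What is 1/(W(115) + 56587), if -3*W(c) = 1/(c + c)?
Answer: 690/39045029 ≈ 1.7672e-5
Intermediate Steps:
W(c) = -1/(6*c) (W(c) = -1/(3*(c + c)) = -1/(2*c)/3 = -1/(6*c))
1/(W(115) + 56587) = 1/(-⅙/115 + 56587) = 1/(-⅙*1/115 + 56587) = 1/(-1/690 + 56587) = 1/(39045029/690) = 690/39045029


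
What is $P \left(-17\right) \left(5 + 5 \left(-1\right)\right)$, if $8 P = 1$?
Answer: $0$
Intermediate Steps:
$P = \frac{1}{8}$ ($P = \frac{1}{8} \cdot 1 = \frac{1}{8} \approx 0.125$)
$P \left(-17\right) \left(5 + 5 \left(-1\right)\right) = \frac{1}{8} \left(-17\right) \left(5 + 5 \left(-1\right)\right) = - \frac{17 \left(5 - 5\right)}{8} = \left(- \frac{17}{8}\right) 0 = 0$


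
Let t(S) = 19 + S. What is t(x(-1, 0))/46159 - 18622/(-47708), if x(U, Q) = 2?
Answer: 430287383/1101076786 ≈ 0.39079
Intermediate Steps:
t(x(-1, 0))/46159 - 18622/(-47708) = (19 + 2)/46159 - 18622/(-47708) = 21*(1/46159) - 18622*(-1/47708) = 21/46159 + 9311/23854 = 430287383/1101076786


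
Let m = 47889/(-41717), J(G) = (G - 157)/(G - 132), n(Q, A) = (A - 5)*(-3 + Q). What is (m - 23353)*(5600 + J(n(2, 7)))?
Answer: -365621678314705/2795039 ≈ -1.3081e+8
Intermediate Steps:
n(Q, A) = (-5 + A)*(-3 + Q)
J(G) = (-157 + G)/(-132 + G)
m = -47889/41717 (m = 47889*(-1/41717) = -47889/41717 ≈ -1.1479)
(m - 23353)*(5600 + J(n(2, 7))) = (-47889/41717 - 23353)*(5600 + (-157 + (15 - 5*2 - 3*7 + 7*2))/(-132 + (15 - 5*2 - 3*7 + 7*2))) = -974264990*(5600 + (-157 + (15 - 10 - 21 + 14))/(-132 + (15 - 10 - 21 + 14)))/41717 = -974264990*(5600 + (-157 - 2)/(-132 - 2))/41717 = -974264990*(5600 - 159/(-134))/41717 = -974264990*(5600 - 1/134*(-159))/41717 = -974264990*(5600 + 159/134)/41717 = -974264990/41717*750559/134 = -365621678314705/2795039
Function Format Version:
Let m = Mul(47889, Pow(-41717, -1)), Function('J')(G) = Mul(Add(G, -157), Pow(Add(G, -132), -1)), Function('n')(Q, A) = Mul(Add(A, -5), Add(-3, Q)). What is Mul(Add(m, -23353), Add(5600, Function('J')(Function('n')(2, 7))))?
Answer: Rational(-365621678314705, 2795039) ≈ -1.3081e+8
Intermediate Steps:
Function('n')(Q, A) = Mul(Add(-5, A), Add(-3, Q))
Function('J')(G) = Mul(Pow(Add(-132, G), -1), Add(-157, G)) (Function('J')(G) = Mul(Add(-157, G), Pow(Add(-132, G), -1)) = Mul(Pow(Add(-132, G), -1), Add(-157, G)))
m = Rational(-47889, 41717) (m = Mul(47889, Rational(-1, 41717)) = Rational(-47889, 41717) ≈ -1.1479)
Mul(Add(m, -23353), Add(5600, Function('J')(Function('n')(2, 7)))) = Mul(Add(Rational(-47889, 41717), -23353), Add(5600, Mul(Pow(Add(-132, Add(15, Mul(-5, 2), Mul(-3, 7), Mul(7, 2))), -1), Add(-157, Add(15, Mul(-5, 2), Mul(-3, 7), Mul(7, 2)))))) = Mul(Rational(-974264990, 41717), Add(5600, Mul(Pow(Add(-132, Add(15, -10, -21, 14)), -1), Add(-157, Add(15, -10, -21, 14))))) = Mul(Rational(-974264990, 41717), Add(5600, Mul(Pow(Add(-132, -2), -1), Add(-157, -2)))) = Mul(Rational(-974264990, 41717), Add(5600, Mul(Pow(-134, -1), -159))) = Mul(Rational(-974264990, 41717), Add(5600, Mul(Rational(-1, 134), -159))) = Mul(Rational(-974264990, 41717), Add(5600, Rational(159, 134))) = Mul(Rational(-974264990, 41717), Rational(750559, 134)) = Rational(-365621678314705, 2795039)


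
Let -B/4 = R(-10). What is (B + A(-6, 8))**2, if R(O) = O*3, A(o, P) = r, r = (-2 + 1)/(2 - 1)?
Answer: 14161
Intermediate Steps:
r = -1 (r = -1/1 = -1*1 = -1)
A(o, P) = -1
R(O) = 3*O
B = 120 (B = -12*(-10) = -4*(-30) = 120)
(B + A(-6, 8))**2 = (120 - 1)**2 = 119**2 = 14161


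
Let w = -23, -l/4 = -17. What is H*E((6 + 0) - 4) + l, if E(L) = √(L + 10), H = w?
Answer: 68 - 46*√3 ≈ -11.674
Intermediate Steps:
l = 68 (l = -4*(-17) = 68)
H = -23
E(L) = √(10 + L)
H*E((6 + 0) - 4) + l = -23*√(10 + ((6 + 0) - 4)) + 68 = -23*√(10 + (6 - 4)) + 68 = -23*√(10 + 2) + 68 = -46*√3 + 68 = 68 - 46*√3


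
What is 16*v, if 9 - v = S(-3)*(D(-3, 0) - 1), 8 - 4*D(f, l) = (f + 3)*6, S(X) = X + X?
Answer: 240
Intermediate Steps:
S(X) = 2*X
D(f, l) = -5/2 - 3*f/2 (D(f, l) = 2 - (f + 3)*6/4 = 2 - (3 + f)*6/4 = 2 - (18 + 6*f)/4 = 2 + (-9/2 - 3*f/2) = -5/2 - 3*f/2)
v = 15 (v = 9 - 2*(-3)*((-5/2 - 3/2*(-3)) - 1) = 9 - (-6)*((-5/2 + 9/2) - 1) = 9 - (-6)*(2 - 1) = 9 - (-6) = 9 - 1*(-6) = 9 + 6 = 15)
16*v = 16*15 = 240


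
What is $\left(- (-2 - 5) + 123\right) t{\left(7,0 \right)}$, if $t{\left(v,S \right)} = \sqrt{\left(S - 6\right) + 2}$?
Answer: $260 i \approx 260.0 i$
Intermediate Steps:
$t{\left(v,S \right)} = \sqrt{-4 + S}$ ($t{\left(v,S \right)} = \sqrt{\left(S - 6\right) + 2} = \sqrt{\left(-6 + S\right) + 2} = \sqrt{-4 + S}$)
$\left(- (-2 - 5) + 123\right) t{\left(7,0 \right)} = \left(- (-2 - 5) + 123\right) \sqrt{-4 + 0} = \left(\left(-1\right) \left(-7\right) + 123\right) \sqrt{-4} = \left(7 + 123\right) 2 i = 130 \cdot 2 i = 260 i$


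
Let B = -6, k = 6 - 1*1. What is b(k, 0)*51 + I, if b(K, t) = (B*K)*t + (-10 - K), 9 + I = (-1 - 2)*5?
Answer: -789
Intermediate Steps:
k = 5 (k = 6 - 1 = 5)
I = -24 (I = -9 + (-1 - 2)*5 = -9 - 3*5 = -9 - 15 = -24)
b(K, t) = -10 - K - 6*K*t (b(K, t) = (-6*K)*t + (-10 - K) = -6*K*t + (-10 - K) = -10 - K - 6*K*t)
b(k, 0)*51 + I = (-10 - 1*5 - 6*5*0)*51 - 24 = (-10 - 5 + 0)*51 - 24 = -15*51 - 24 = -765 - 24 = -789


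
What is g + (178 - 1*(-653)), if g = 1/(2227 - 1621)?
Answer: 503587/606 ≈ 831.00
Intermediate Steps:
g = 1/606 ≈ 0.0016502
g + (178 - 1*(-653)) = 1/606 + (178 - 1*(-653)) = 1/606 + (178 + 653) = 1/606 + 831 = 503587/606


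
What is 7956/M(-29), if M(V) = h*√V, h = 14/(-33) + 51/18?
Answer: -175032*I*√29/1537 ≈ -613.26*I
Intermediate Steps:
h = 53/22 (h = 14*(-1/33) + 51*(1/18) = -14/33 + 17/6 = 53/22 ≈ 2.4091)
M(V) = 53*√V/22
7956/M(-29) = 7956/((53*√(-29)/22)) = 7956/((53*(I*√29)/22)) = 7956/((53*I*√29/22)) = 7956*(-22*I*√29/1537) = -175032*I*√29/1537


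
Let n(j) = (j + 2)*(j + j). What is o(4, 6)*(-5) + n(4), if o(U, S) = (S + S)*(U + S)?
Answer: -552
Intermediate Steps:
o(U, S) = 2*S*(S + U) (o(U, S) = (2*S)*(S + U) = 2*S*(S + U))
n(j) = 2*j*(2 + j) (n(j) = (2 + j)*(2*j) = 2*j*(2 + j))
o(4, 6)*(-5) + n(4) = (2*6*(6 + 4))*(-5) + 2*4*(2 + 4) = (2*6*10)*(-5) + 2*4*6 = 120*(-5) + 48 = -600 + 48 = -552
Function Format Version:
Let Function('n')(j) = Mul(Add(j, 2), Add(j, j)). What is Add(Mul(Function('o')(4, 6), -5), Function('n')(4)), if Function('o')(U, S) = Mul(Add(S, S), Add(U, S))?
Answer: -552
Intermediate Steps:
Function('o')(U, S) = Mul(2, S, Add(S, U)) (Function('o')(U, S) = Mul(Mul(2, S), Add(S, U)) = Mul(2, S, Add(S, U)))
Function('n')(j) = Mul(2, j, Add(2, j)) (Function('n')(j) = Mul(Add(2, j), Mul(2, j)) = Mul(2, j, Add(2, j)))
Add(Mul(Function('o')(4, 6), -5), Function('n')(4)) = Add(Mul(Mul(2, 6, Add(6, 4)), -5), Mul(2, 4, Add(2, 4))) = Add(Mul(Mul(2, 6, 10), -5), Mul(2, 4, 6)) = Add(Mul(120, -5), 48) = Add(-600, 48) = -552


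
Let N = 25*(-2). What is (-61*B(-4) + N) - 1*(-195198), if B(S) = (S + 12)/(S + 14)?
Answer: 975496/5 ≈ 1.9510e+5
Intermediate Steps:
N = -50
B(S) = (12 + S)/(14 + S)
(-61*B(-4) + N) - 1*(-195198) = (-61*(12 - 4)/(14 - 4) - 50) - 1*(-195198) = (-61*8/10 - 50) + 195198 = (-61*⅘ - 50) + 195198 = (-244/5 - 50) + 195198 = -494/5 + 195198 = 975496/5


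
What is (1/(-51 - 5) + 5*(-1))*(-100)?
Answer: 7025/14 ≈ 501.79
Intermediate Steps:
(1/(-51 - 5) + 5*(-1))*(-100) = (1/(-56) - 5)*(-100) = (-1/56 - 5)*(-100) = -281/56*(-100) = 7025/14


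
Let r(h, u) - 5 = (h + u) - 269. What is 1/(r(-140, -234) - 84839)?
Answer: -1/85477 ≈ -1.1699e-5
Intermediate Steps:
r(h, u) = -264 + h + u (r(h, u) = 5 + ((h + u) - 269) = 5 + (-269 + h + u) = -264 + h + u)
1/(r(-140, -234) - 84839) = 1/((-264 - 140 - 234) - 84839) = 1/(-638 - 84839) = 1/(-85477) = -1/85477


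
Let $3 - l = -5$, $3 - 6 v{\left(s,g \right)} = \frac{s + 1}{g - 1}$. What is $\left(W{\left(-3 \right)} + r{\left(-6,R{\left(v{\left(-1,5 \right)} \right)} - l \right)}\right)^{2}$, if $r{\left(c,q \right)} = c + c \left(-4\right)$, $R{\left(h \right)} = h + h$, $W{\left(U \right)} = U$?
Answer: $225$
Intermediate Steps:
$v{\left(s,g \right)} = \frac{1}{2} - \frac{1 + s}{6 \left(-1 + g\right)}$ ($v{\left(s,g \right)} = \frac{1}{2} - \frac{\left(s + 1\right) \frac{1}{g - 1}}{6} = \frac{1}{2} - \frac{\left(1 + s\right) \frac{1}{-1 + g}}{6} = \frac{1}{2} - \frac{\frac{1}{-1 + g} \left(1 + s\right)}{6} = \frac{1}{2} - \frac{1 + s}{6 \left(-1 + g\right)}$)
$l = 8$ ($l = 3 - -5 = 3 + 5 = 8$)
$R{\left(h \right)} = 2 h$
$r{\left(c,q \right)} = - 3 c$ ($r{\left(c,q \right)} = c - 4 c = - 3 c$)
$\left(W{\left(-3 \right)} + r{\left(-6,R{\left(v{\left(-1,5 \right)} \right)} - l \right)}\right)^{2} = \left(-3 - -18\right)^{2} = \left(-3 + 18\right)^{2} = 15^{2} = 225$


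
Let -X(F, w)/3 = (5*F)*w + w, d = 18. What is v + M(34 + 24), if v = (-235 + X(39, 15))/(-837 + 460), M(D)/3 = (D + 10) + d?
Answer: 106321/377 ≈ 282.02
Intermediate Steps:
X(F, w) = -3*w - 15*F*w (X(F, w) = -3*((5*F)*w + w) = -3*(5*F*w + w) = -3*(w + 5*F*w) = -3*w - 15*F*w)
M(D) = 84 + 3*D (M(D) = 3*((D + 10) + 18) = 3*((10 + D) + 18) = 3*(28 + D) = 84 + 3*D)
v = 9055/377 (v = (-235 - 3*15*(1 + 5*39))/(-837 + 460) = (-235 - 3*15*(1 + 195))/(-377) = (-235 - 3*15*196)*(-1/377) = (-235 - 8820)*(-1/377) = -9055*(-1/377) = 9055/377 ≈ 24.019)
v + M(34 + 24) = 9055/377 + (84 + 3*(34 + 24)) = 9055/377 + (84 + 3*58) = 9055/377 + (84 + 174) = 9055/377 + 258 = 106321/377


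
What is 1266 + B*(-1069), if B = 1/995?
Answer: 1258601/995 ≈ 1264.9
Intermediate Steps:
B = 1/995 ≈ 0.0010050
1266 + B*(-1069) = 1266 + (1/995)*(-1069) = 1266 - 1069/995 = 1258601/995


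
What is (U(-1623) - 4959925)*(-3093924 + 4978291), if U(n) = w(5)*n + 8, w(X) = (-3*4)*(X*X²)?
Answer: -4758812456039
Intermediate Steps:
w(X) = -12*X³
U(n) = 8 - 1500*n (U(n) = (-12*5³)*n + 8 = (-12*125)*n + 8 = -1500*n + 8 = 8 - 1500*n)
(U(-1623) - 4959925)*(-3093924 + 4978291) = ((8 - 1500*(-1623)) - 4959925)*(-3093924 + 4978291) = ((8 + 2434500) - 4959925)*1884367 = (2434508 - 4959925)*1884367 = -2525417*1884367 = -4758812456039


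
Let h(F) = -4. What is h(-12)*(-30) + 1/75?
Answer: 9001/75 ≈ 120.01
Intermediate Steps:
h(-12)*(-30) + 1/75 = -4*(-30) + 1/75 = 120 + 1/75 = 9001/75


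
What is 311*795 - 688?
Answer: 246557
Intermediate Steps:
311*795 - 688 = 247245 - 688 = 246557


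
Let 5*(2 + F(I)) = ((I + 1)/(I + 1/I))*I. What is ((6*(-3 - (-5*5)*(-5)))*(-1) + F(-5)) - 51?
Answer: 9285/13 ≈ 714.23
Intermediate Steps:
F(I) = -2 + I*(1 + I)/(5*(I + 1/I)) (F(I) = -2 + (((I + 1)/(I + 1/I))*I)/5 = -2 + (((1 + I)/(I + 1/I))*I)/5 = -2 + (I*(1 + I)/(I + 1/I))/5 = -2 + I*(1 + I)/(5*(I + 1/I)))
((6*(-3 - (-5*5)*(-5)))*(-1) + F(-5)) - 51 = ((6*(-3 - (-5*5)*(-5)))*(-1) + (-10 + (-5)³ - 9*(-5)²)/(5*(1 + (-5)²))) - 51 = ((6*(-3 - (-25)*(-5)))*(-1) + (-10 - 125 - 9*25)/(5*(1 + 25))) - 51 = ((6*(-3 - 1*125))*(-1) + (⅕)*(-10 - 125 - 225)/26) - 51 = ((6*(-3 - 125))*(-1) + (⅕)*(1/26)*(-360)) - 51 = ((6*(-128))*(-1) - 36/13) - 51 = (-768*(-1) - 36/13) - 51 = (768 - 36/13) - 51 = 9948/13 - 51 = 9285/13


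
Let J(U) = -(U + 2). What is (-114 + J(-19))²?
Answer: 9409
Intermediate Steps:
J(U) = -2 - U (J(U) = -(2 + U) = -2 - U)
(-114 + J(-19))² = (-114 + (-2 - 1*(-19)))² = (-114 + (-2 + 19))² = (-114 + 17)² = (-97)² = 9409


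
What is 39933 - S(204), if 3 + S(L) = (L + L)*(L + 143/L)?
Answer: -43582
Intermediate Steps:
S(L) = -3 + 2*L*(L + 143/L) (S(L) = -3 + (L + L)*(L + 143/L) = -3 + (2*L)*(L + 143/L) = -3 + 2*L*(L + 143/L))
39933 - S(204) = 39933 - (283 + 2*204²) = 39933 - (283 + 2*41616) = 39933 - (283 + 83232) = 39933 - 1*83515 = 39933 - 83515 = -43582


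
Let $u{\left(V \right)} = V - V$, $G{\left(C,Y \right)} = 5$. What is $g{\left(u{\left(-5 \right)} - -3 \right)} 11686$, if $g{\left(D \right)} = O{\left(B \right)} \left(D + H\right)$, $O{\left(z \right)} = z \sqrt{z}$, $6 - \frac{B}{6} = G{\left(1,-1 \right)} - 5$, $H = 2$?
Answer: $12620880$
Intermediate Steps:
$u{\left(V \right)} = 0$
$B = 36$ ($B = 36 - 6 \left(5 - 5\right) = 36 - 0 = 36 + 0 = 36$)
$O{\left(z \right)} = z^{\frac{3}{2}}$
$g{\left(D \right)} = 432 + 216 D$ ($g{\left(D \right)} = 36^{\frac{3}{2}} \left(D + 2\right) = 216 \left(2 + D\right) = 432 + 216 D$)
$g{\left(u{\left(-5 \right)} - -3 \right)} 11686 = \left(432 + 216 \left(0 - -3\right)\right) 11686 = \left(432 + 216 \left(0 + 3\right)\right) 11686 = \left(432 + 216 \cdot 3\right) 11686 = \left(432 + 648\right) 11686 = 1080 \cdot 11686 = 12620880$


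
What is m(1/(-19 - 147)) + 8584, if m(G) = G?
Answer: 1424943/166 ≈ 8584.0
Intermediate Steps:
m(1/(-19 - 147)) + 8584 = 1/(-19 - 147) + 8584 = 1/(-166) + 8584 = -1/166 + 8584 = 1424943/166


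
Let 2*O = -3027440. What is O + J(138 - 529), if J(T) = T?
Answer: -1514111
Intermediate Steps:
O = -1513720 (O = (½)*(-3027440) = -1513720)
O + J(138 - 529) = -1513720 + (138 - 529) = -1513720 - 391 = -1514111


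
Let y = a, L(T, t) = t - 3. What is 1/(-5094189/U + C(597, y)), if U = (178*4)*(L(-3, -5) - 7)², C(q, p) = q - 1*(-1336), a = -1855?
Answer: 17800/33841379 ≈ 0.00052598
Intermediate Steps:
L(T, t) = -3 + t
y = -1855
C(q, p) = 1336 + q (C(q, p) = q + 1336 = 1336 + q)
U = 160200 (U = (178*4)*((-3 - 5) - 7)² = 712*(-8 - 7)² = 712*(-15)² = 712*225 = 160200)
1/(-5094189/U + C(597, y)) = 1/(-5094189/160200 + (1336 + 597)) = 1/(-5094189*1/160200 + 1933) = 1/(-566021/17800 + 1933) = 1/(33841379/17800) = 17800/33841379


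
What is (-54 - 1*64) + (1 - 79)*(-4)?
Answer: 194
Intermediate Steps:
(-54 - 1*64) + (1 - 79)*(-4) = (-54 - 64) - 78*(-4) = -118 + 312 = 194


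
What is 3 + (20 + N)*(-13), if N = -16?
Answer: -49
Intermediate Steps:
3 + (20 + N)*(-13) = 3 + (20 - 16)*(-13) = 3 + 4*(-13) = 3 - 52 = -49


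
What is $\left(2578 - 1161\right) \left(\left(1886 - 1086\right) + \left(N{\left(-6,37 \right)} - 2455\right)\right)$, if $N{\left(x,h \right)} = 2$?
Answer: $-2342301$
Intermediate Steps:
$\left(2578 - 1161\right) \left(\left(1886 - 1086\right) + \left(N{\left(-6,37 \right)} - 2455\right)\right) = \left(2578 - 1161\right) \left(\left(1886 - 1086\right) + \left(2 - 2455\right)\right) = 1417 \left(800 - 2453\right) = 1417 \left(-1653\right) = -2342301$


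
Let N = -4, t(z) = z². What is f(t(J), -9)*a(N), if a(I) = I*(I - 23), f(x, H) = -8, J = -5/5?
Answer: -864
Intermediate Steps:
J = -1 (J = -5*⅕ = -1)
a(I) = I*(-23 + I)
f(t(J), -9)*a(N) = -(-32)*(-23 - 4) = -(-32)*(-27) = -8*108 = -864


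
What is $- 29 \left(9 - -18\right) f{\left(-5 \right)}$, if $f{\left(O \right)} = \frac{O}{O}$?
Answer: $-783$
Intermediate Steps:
$f{\left(O \right)} = 1$
$- 29 \left(9 - -18\right) f{\left(-5 \right)} = - 29 \left(9 - -18\right) 1 = - 29 \left(9 + 18\right) 1 = \left(-29\right) 27 \cdot 1 = \left(-783\right) 1 = -783$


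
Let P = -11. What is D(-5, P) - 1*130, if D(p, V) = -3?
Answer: -133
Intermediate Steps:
D(-5, P) - 1*130 = -3 - 1*130 = -3 - 130 = -133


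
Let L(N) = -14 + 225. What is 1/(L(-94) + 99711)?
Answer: 1/99922 ≈ 1.0008e-5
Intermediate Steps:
L(N) = 211
1/(L(-94) + 99711) = 1/(211 + 99711) = 1/99922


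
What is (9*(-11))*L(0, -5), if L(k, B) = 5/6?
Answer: -165/2 ≈ -82.500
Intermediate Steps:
L(k, B) = 5/6 (L(k, B) = 5*(1/6) = 5/6)
(9*(-11))*L(0, -5) = (9*(-11))*(5/6) = -99*5/6 = -165/2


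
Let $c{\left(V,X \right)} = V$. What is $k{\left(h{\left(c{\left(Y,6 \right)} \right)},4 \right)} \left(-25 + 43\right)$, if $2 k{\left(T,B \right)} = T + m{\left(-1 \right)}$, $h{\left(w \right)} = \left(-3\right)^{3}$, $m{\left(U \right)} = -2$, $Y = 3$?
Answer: $-261$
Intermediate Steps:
$h{\left(w \right)} = -27$
$k{\left(T,B \right)} = -1 + \frac{T}{2}$ ($k{\left(T,B \right)} = \frac{T - 2}{2} = \frac{-2 + T}{2} = -1 + \frac{T}{2}$)
$k{\left(h{\left(c{\left(Y,6 \right)} \right)},4 \right)} \left(-25 + 43\right) = \left(-1 + \frac{1}{2} \left(-27\right)\right) \left(-25 + 43\right) = \left(-1 - \frac{27}{2}\right) 18 = \left(- \frac{29}{2}\right) 18 = -261$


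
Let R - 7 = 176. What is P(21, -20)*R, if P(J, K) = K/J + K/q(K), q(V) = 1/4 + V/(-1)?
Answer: -67100/189 ≈ -355.03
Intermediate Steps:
q(V) = ¼ - V (q(V) = 1*(¼) + V*(-1) = ¼ - V)
R = 183 (R = 7 + 176 = 183)
P(J, K) = K/J + K/(¼ - K)
P(21, -20)*R = (-20/21 - 1*(-20)/(-¼ - 20))*183 = (-20*1/21 - 1*(-20)/(-81/4))*183 = (-20/21 - 1*(-20)*(-4/81))*183 = (-20/21 - 80/81)*183 = -1100/567*183 = -67100/189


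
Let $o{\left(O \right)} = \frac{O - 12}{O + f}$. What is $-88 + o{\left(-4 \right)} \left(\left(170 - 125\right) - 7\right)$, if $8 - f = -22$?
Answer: $- \frac{1448}{13} \approx -111.38$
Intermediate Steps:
$f = 30$ ($f = 8 - -22 = 8 + 22 = 30$)
$o{\left(O \right)} = \frac{-12 + O}{30 + O}$ ($o{\left(O \right)} = \frac{O - 12}{O + 30} = \frac{-12 + O}{30 + O}$)
$-88 + o{\left(-4 \right)} \left(\left(170 - 125\right) - 7\right) = -88 + \frac{-12 - 4}{30 - 4} \left(\left(170 - 125\right) - 7\right) = -88 + \frac{1}{26} \left(-16\right) \left(45 - 7\right) = -88 + \frac{1}{26} \left(-16\right) 38 = -88 - \frac{304}{13} = - \frac{1448}{13}$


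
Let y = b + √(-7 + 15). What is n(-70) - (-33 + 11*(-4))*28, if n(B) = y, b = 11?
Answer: 2167 + 2*√2 ≈ 2169.8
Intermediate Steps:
y = 11 + 2*√2 (y = 11 + √(-7 + 15) = 11 + √8 = 11 + 2*√2 ≈ 13.828)
n(B) = 11 + 2*√2
n(-70) - (-33 + 11*(-4))*28 = (11 + 2*√2) - (-33 + 11*(-4))*28 = (11 + 2*√2) - (-33 - 44)*28 = (11 + 2*√2) - (-77)*28 = (11 + 2*√2) - 1*(-2156) = (11 + 2*√2) + 2156 = 2167 + 2*√2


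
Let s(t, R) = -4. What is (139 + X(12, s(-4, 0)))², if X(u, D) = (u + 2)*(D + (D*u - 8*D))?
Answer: 19881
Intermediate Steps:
X(u, D) = (2 + u)*(-7*D + D*u) (X(u, D) = (2 + u)*(D + (-8*D + D*u)) = (2 + u)*(-7*D + D*u))
(139 + X(12, s(-4, 0)))² = (139 - 4*(-14 + 12² - 5*12))² = (139 - 4*(-14 + 144 - 60))² = (139 - 4*70)² = (139 - 280)² = (-141)² = 19881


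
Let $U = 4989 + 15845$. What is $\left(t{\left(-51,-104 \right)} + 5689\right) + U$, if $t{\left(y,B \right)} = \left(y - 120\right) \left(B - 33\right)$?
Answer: $49950$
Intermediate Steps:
$t{\left(y,B \right)} = \left(-120 + y\right) \left(-33 + B\right)$
$U = 20834$
$\left(t{\left(-51,-104 \right)} + 5689\right) + U = \left(\left(3960 - -12480 - -1683 - -5304\right) + 5689\right) + 20834 = \left(\left(3960 + 12480 + 1683 + 5304\right) + 5689\right) + 20834 = \left(23427 + 5689\right) + 20834 = 29116 + 20834 = 49950$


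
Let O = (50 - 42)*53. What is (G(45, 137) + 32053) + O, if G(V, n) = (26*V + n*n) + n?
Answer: 52553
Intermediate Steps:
O = 424 (O = 8*53 = 424)
G(V, n) = n + n² + 26*V (G(V, n) = (26*V + n²) + n = (n² + 26*V) + n = n + n² + 26*V)
(G(45, 137) + 32053) + O = ((137 + 137² + 26*45) + 32053) + 424 = ((137 + 18769 + 1170) + 32053) + 424 = (20076 + 32053) + 424 = 52129 + 424 = 52553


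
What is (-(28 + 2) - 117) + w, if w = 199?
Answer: 52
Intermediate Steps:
(-(28 + 2) - 117) + w = (-(28 + 2) - 117) + 199 = (-1*30 - 117) + 199 = (-30 - 117) + 199 = -147 + 199 = 52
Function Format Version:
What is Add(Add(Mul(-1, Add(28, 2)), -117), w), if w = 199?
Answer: 52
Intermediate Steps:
Add(Add(Mul(-1, Add(28, 2)), -117), w) = Add(Add(Mul(-1, Add(28, 2)), -117), 199) = Add(Add(Mul(-1, 30), -117), 199) = Add(Add(-30, -117), 199) = Add(-147, 199) = 52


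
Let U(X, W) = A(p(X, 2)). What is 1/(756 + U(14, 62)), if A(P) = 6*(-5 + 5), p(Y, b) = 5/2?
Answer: 1/756 ≈ 0.0013228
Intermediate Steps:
p(Y, b) = 5/2 (p(Y, b) = 5*(½) = 5/2)
A(P) = 0 (A(P) = 6*0 = 0)
U(X, W) = 0
1/(756 + U(14, 62)) = 1/(756 + 0) = 1/756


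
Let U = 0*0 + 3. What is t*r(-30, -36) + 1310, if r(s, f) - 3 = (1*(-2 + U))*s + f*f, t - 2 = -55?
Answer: -65947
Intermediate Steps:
t = -53 (t = 2 - 55 = -53)
U = 3 (U = 0 + 3 = 3)
r(s, f) = 3 + s + f² (r(s, f) = 3 + ((1*(-2 + 3))*s + f*f) = 3 + ((1*1)*s + f²) = 3 + (1*s + f²) = 3 + (s + f²) = 3 + s + f²)
t*r(-30, -36) + 1310 = -53*(3 - 30 + (-36)²) + 1310 = -53*(3 - 30 + 1296) + 1310 = -53*1269 + 1310 = -67257 + 1310 = -65947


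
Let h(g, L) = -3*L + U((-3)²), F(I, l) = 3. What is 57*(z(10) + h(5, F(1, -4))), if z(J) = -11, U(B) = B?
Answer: -627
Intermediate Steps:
h(g, L) = 9 - 3*L (h(g, L) = -3*L + (-3)² = -3*L + 9 = 9 - 3*L)
57*(z(10) + h(5, F(1, -4))) = 57*(-11 + (9 - 3*3)) = 57*(-11 + (9 - 9)) = 57*(-11 + 0) = 57*(-11) = -627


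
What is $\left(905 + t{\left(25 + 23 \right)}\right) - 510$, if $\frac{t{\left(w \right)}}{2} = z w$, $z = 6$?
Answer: $971$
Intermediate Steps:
$t{\left(w \right)} = 12 w$ ($t{\left(w \right)} = 2 \cdot 6 w = 12 w$)
$\left(905 + t{\left(25 + 23 \right)}\right) - 510 = \left(905 + 12 \left(25 + 23\right)\right) - 510 = \left(905 + 12 \cdot 48\right) - 510 = \left(905 + 576\right) - 510 = 1481 - 510 = 971$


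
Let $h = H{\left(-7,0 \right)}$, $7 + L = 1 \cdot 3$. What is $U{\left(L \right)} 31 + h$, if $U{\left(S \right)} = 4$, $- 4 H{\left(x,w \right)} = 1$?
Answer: $\frac{495}{4} \approx 123.75$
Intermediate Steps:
$H{\left(x,w \right)} = - \frac{1}{4}$ ($H{\left(x,w \right)} = \left(- \frac{1}{4}\right) 1 = - \frac{1}{4}$)
$L = -4$ ($L = -7 + 1 \cdot 3 = -7 + 3 = -4$)
$h = - \frac{1}{4} \approx -0.25$
$U{\left(L \right)} 31 + h = 4 \cdot 31 - \frac{1}{4} = 124 - \frac{1}{4} = \frac{495}{4}$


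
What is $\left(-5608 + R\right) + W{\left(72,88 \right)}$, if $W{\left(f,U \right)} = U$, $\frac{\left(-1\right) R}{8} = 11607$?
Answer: $-98376$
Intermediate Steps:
$R = -92856$ ($R = \left(-8\right) 11607 = -92856$)
$\left(-5608 + R\right) + W{\left(72,88 \right)} = \left(-5608 - 92856\right) + 88 = -98464 + 88 = -98376$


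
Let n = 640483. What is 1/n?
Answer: 1/640483 ≈ 1.5613e-6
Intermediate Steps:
1/n = 1/640483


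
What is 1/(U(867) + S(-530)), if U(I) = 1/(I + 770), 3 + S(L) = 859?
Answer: 1637/1401273 ≈ 0.0011682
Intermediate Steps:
S(L) = 856 (S(L) = -3 + 859 = 856)
U(I) = 1/(770 + I)
1/(U(867) + S(-530)) = 1/(1/(770 + 867) + 856) = 1/(1/1637 + 856) = 1/(1401273/1637) = 1637/1401273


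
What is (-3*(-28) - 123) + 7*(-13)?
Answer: -130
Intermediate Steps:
(-3*(-28) - 123) + 7*(-13) = (84 - 123) - 91 = -39 - 91 = -130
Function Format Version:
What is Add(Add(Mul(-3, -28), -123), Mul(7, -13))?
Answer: -130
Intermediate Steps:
Add(Add(Mul(-3, -28), -123), Mul(7, -13)) = Add(Add(84, -123), -91) = Add(-39, -91) = -130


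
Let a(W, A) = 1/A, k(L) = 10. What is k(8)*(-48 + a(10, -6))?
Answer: -1445/3 ≈ -481.67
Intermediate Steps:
k(8)*(-48 + a(10, -6)) = 10*(-48 + 1/(-6)) = 10*(-48 - ⅙) = 10*(-289/6) = -1445/3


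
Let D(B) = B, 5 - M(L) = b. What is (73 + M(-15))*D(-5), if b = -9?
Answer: -435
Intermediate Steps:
M(L) = 14 (M(L) = 5 - 1*(-9) = 5 + 9 = 14)
(73 + M(-15))*D(-5) = (73 + 14)*(-5) = 87*(-5) = -435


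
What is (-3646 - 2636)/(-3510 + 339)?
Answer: 2094/1057 ≈ 1.9811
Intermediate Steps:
(-3646 - 2636)/(-3510 + 339) = -6282/(-3171) = -6282*(-1/3171) = 2094/1057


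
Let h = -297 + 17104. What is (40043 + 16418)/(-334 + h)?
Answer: 56461/16473 ≈ 3.4275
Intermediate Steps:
h = 16807
(40043 + 16418)/(-334 + h) = (40043 + 16418)/(-334 + 16807) = 56461/16473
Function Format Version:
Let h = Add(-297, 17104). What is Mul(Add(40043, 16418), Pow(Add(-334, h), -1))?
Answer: Rational(56461, 16473) ≈ 3.4275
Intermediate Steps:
h = 16807
Mul(Add(40043, 16418), Pow(Add(-334, h), -1)) = Mul(Add(40043, 16418), Pow(Add(-334, 16807), -1)) = Mul(56461, Pow(16473, -1)) = Mul(56461, Rational(1, 16473)) = Rational(56461, 16473)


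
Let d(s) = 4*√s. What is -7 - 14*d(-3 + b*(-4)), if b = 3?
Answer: -7 - 56*I*√15 ≈ -7.0 - 216.89*I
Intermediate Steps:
-7 - 14*d(-3 + b*(-4)) = -7 - 56*√(-3 + 3*(-4)) = -7 - 56*√(-3 - 12) = -7 - 56*√(-15) = -7 - 56*I*√15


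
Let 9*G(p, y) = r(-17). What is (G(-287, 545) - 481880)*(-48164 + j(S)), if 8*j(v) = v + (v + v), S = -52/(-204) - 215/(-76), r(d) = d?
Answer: 2158975599784487/93024 ≈ 2.3209e+10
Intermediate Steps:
G(p, y) = -17/9 (G(p, y) = (⅑)*(-17) = -17/9)
S = 11953/3876 (S = -52*(-1/204) - 215*(-1/76) = 13/51 + 215/76 = 11953/3876 ≈ 3.0839)
j(v) = 3*v/8 (j(v) = (v + (v + v))/8 = (v + 2*v)/8 = (3*v)/8 = 3*v/8)
(G(-287, 545) - 481880)*(-48164 + j(S)) = (-17/9 - 481880)*(-48164 + (3/8)*(11953/3876)) = -4336937*(-48164 + 11953/10336)/9 = -4336937/9*(-497811151/10336) = 2158975599784487/93024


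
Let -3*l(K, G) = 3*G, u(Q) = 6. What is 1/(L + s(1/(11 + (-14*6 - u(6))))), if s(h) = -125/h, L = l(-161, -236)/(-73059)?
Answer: 73059/721457389 ≈ 0.00010127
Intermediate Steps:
l(K, G) = -G
L = -236/73059 (L = -1*(-236)/(-73059) = 236*(-1/73059) = -236/73059 ≈ -0.0032303)
1/(L + s(1/(11 + (-14*6 - u(6))))) = 1/(-236/73059 - 125/(1/(11 + (-14*6 - 1*6)))) = 1/(-236/73059 - 125/(1/(11 + (-84 - 6)))) = 1/(-236/73059 - 125/(1/(11 - 90))) = 1/(-236/73059 - 125/(1/(-79))) = 1/(-236/73059 - 125/(-1/79)) = 1/(-236/73059 - 125*(-79)) = 1/(-236/73059 + 9875) = 1/(721457389/73059) = 73059/721457389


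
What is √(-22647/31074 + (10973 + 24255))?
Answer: 15*√16797641106/10358 ≈ 187.69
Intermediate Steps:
√(-22647/31074 + (10973 + 24255)) = √(-22647*1/31074 + 35228) = √(-7549/10358 + 35228) = √(364884075/10358) = 15*√16797641106/10358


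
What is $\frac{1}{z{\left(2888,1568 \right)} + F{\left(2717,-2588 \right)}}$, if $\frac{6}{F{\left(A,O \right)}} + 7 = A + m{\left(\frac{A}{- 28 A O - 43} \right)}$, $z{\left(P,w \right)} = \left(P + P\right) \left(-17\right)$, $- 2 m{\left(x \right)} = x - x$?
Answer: $- \frac{1355}{133050157} \approx -1.0184 \cdot 10^{-5}$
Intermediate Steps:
$m{\left(x \right)} = 0$ ($m{\left(x \right)} = - \frac{x - x}{2} = \left(- \frac{1}{2}\right) 0 = 0$)
$z{\left(P,w \right)} = - 34 P$ ($z{\left(P,w \right)} = 2 P \left(-17\right) = - 34 P$)
$F{\left(A,O \right)} = \frac{6}{-7 + A}$ ($F{\left(A,O \right)} = \frac{6}{-7 + \left(A + 0\right)} = \frac{6}{-7 + A}$)
$\frac{1}{z{\left(2888,1568 \right)} + F{\left(2717,-2588 \right)}} = \frac{1}{\left(-34\right) 2888 + \frac{6}{-7 + 2717}} = \frac{1}{-98192 + \frac{6}{2710}} = \frac{1}{-98192 + 6 \cdot \frac{1}{2710}} = \frac{1}{-98192 + \frac{3}{1355}} = \frac{1}{- \frac{133050157}{1355}} = - \frac{1355}{133050157}$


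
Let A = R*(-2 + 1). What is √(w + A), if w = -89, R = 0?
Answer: I*√89 ≈ 9.434*I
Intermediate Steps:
A = 0 (A = 0*(-2 + 1) = 0*(-1) = 0)
√(w + A) = √(-89 + 0) = √(-89) = I*√89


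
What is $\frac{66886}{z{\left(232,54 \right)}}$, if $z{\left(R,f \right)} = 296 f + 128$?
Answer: $\frac{631}{152} \approx 4.1513$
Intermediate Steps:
$z{\left(R,f \right)} = 128 + 296 f$
$\frac{66886}{z{\left(232,54 \right)}} = \frac{66886}{128 + 296 \cdot 54} = \frac{66886}{128 + 15984} = \frac{66886}{16112} = 66886 \cdot \frac{1}{16112} = \frac{631}{152}$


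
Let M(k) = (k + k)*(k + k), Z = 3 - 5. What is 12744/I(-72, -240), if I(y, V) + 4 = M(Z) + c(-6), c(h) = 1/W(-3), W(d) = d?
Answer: 38232/35 ≈ 1092.3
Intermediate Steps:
Z = -2
c(h) = -1/3 (c(h) = 1/(-3) = -1/3)
M(k) = 4*k**2 (M(k) = (2*k)*(2*k) = 4*k**2)
I(y, V) = 35/3 (I(y, V) = -4 + (4*(-2)**2 - 1/3) = -4 + (4*4 - 1/3) = -4 + (16 - 1/3) = -4 + 47/3 = 35/3)
12744/I(-72, -240) = 12744/(35/3) = 12744*(3/35) = 38232/35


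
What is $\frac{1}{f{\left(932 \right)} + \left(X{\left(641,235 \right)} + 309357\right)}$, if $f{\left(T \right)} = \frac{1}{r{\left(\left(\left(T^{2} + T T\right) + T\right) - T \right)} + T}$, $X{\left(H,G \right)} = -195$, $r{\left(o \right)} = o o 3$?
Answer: $\frac{9054091841444}{2799181141884509929} \approx 3.2345 \cdot 10^{-6}$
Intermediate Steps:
$r{\left(o \right)} = 3 o^{2}$ ($r{\left(o \right)} = o^{2} \cdot 3 = 3 o^{2}$)
$f{\left(T \right)} = \frac{1}{T + 12 T^{4}}$ ($f{\left(T \right)} = \frac{1}{3 \left(\left(\left(T^{2} + T T\right) + T\right) - T\right)^{2} + T} = \frac{1}{3 \left(\left(\left(T^{2} + T^{2}\right) + T\right) - T\right)^{2} + T} = \frac{1}{3 \left(\left(2 T^{2} + T\right) - T\right)^{2} + T} = \frac{1}{3 \left(\left(T + 2 T^{2}\right) - T\right)^{2} + T} = \frac{1}{3 \left(2 T^{2}\right)^{2} + T} = \frac{1}{3 \cdot 4 T^{4} + T} = \frac{1}{12 T^{4} + T} = \frac{1}{T + 12 T^{4}}$)
$\frac{1}{f{\left(932 \right)} + \left(X{\left(641,235 \right)} + 309357\right)} = \frac{1}{\frac{1}{932 + 12 \cdot 932^{4}} + \left(-195 + 309357\right)} = \frac{1}{\frac{1}{932 + 12 \cdot 754507653376} + 309162} = \frac{1}{\frac{1}{932 + 9054091840512} + 309162} = \frac{1}{\frac{1}{9054091841444} + 309162} = \frac{1}{\frac{2799181141884509929}{9054091841444}} = \frac{9054091841444}{2799181141884509929}$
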